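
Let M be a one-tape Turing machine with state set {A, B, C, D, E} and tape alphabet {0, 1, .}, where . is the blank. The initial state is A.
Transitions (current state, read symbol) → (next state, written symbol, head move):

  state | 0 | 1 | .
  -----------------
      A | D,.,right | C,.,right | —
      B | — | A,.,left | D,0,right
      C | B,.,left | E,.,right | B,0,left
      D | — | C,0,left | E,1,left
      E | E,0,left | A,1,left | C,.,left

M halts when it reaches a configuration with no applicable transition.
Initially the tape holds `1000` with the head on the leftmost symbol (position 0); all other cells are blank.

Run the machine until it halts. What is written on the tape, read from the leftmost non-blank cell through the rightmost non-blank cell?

00.0100

state=A head=0 tape=...[1]000   (A,1)→(C,.,right)
state=C head=1 tape=....[0]00   (C,0)→(B,.,left)
state=B head=0 tape=...[.].00   (B,.)→(D,0,right)
state=D head=1 tape=...0[.]00   (D,.)→(E,1,left)
state=E head=0 tape=...[0]100   (E,0)→(E,0,left)
state=E head=-1 tape=..[.]0100   (E,.)→(C,.,left)
state=C head=-2 tape=.[.].0100   (C,.)→(B,0,left)
state=B head=-3 tape=[.]0.0100   (B,.)→(D,0,right)
state=D head=-2 tape=0[0].0100
The non-blank tape span at halt is 00.0100.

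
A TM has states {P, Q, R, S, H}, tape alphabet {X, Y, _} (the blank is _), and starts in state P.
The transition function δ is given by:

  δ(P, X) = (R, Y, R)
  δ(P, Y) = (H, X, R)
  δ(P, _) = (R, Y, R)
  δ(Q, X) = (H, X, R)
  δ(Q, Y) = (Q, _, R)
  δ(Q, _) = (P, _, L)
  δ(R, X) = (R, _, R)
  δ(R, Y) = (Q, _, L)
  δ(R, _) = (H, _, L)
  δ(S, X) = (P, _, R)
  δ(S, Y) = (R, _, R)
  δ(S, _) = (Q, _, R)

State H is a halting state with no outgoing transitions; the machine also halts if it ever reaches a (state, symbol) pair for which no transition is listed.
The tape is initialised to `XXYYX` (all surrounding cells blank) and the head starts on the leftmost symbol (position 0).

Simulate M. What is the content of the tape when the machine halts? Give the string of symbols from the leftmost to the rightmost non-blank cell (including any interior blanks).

X__YX

P | [X]XYYX   read X → write Y, move R, go to R
R | Y[X]YYX   read X → write _, move R, go to R
R | Y_[Y]YX   read Y → write _, move L, go to Q
Q | Y[_]_YX   read _ → write _, move L, go to P
P | [Y]__YX   read Y → write X, move R, go to H
H | X[_]_YX
The non-blank tape span at halt is X__YX.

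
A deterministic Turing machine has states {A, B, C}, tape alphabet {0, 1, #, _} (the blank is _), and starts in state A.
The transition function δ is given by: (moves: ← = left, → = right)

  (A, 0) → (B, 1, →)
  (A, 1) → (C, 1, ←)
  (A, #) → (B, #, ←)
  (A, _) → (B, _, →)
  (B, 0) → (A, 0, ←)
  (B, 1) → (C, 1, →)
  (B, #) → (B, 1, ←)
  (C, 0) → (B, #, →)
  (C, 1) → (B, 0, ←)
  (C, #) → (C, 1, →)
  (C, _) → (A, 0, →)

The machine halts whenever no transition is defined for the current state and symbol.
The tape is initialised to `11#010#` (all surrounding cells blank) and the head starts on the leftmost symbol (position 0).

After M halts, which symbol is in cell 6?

state=A head=0 tape=_[1]1#010#___   (A,1)→(C,1,←)
state=C head=-1 tape=[_]11#010#___   (C,_)→(A,0,→)
state=A head=0 tape=0[1]1#010#___   (A,1)→(C,1,←)
state=C head=-1 tape=[0]11#010#___   (C,0)→(B,#,→)
state=B head=0 tape=#[1]1#010#___   (B,1)→(C,1,→)
state=C head=1 tape=#1[1]#010#___   (C,1)→(B,0,←)
state=B head=0 tape=#[1]0#010#___   (B,1)→(C,1,→)
state=C head=1 tape=#1[0]#010#___   (C,0)→(B,#,→)
state=B head=2 tape=#1#[#]010#___   (B,#)→(B,1,←)
state=B head=1 tape=#1[#]1010#___   (B,#)→(B,1,←)
state=B head=0 tape=#[1]11010#___   (B,1)→(C,1,→)
state=C head=1 tape=#1[1]1010#___   (C,1)→(B,0,←)
state=B head=0 tape=#[1]01010#___   (B,1)→(C,1,→)
state=C head=1 tape=#1[0]1010#___   (C,0)→(B,#,→)
state=B head=2 tape=#1#[1]010#___   (B,1)→(C,1,→)
state=C head=3 tape=#1#1[0]10#___   (C,0)→(B,#,→)
state=B head=4 tape=#1#1#[1]0#___   (B,1)→(C,1,→)
state=C head=5 tape=#1#1#1[0]#___   (C,0)→(B,#,→)
state=B head=6 tape=#1#1#1#[#]___   (B,#)→(B,1,←)
state=B head=5 tape=#1#1#1[#]1___   (B,#)→(B,1,←)
state=B head=4 tape=#1#1#[1]11___   (B,1)→(C,1,→)
state=C head=5 tape=#1#1#1[1]1___   (C,1)→(B,0,←)
state=B head=4 tape=#1#1#[1]01___   (B,1)→(C,1,→)
state=C head=5 tape=#1#1#1[0]1___   (C,0)→(B,#,→)
state=B head=6 tape=#1#1#1#[1]___   (B,1)→(C,1,→)
state=C head=7 tape=#1#1#1#1[_]__   (C,_)→(A,0,→)
state=A head=8 tape=#1#1#1#10[_]_   (A,_)→(B,_,→)
state=B head=9 tape=#1#1#1#10_[_]
Cell 6 holds 1 when M halts.

1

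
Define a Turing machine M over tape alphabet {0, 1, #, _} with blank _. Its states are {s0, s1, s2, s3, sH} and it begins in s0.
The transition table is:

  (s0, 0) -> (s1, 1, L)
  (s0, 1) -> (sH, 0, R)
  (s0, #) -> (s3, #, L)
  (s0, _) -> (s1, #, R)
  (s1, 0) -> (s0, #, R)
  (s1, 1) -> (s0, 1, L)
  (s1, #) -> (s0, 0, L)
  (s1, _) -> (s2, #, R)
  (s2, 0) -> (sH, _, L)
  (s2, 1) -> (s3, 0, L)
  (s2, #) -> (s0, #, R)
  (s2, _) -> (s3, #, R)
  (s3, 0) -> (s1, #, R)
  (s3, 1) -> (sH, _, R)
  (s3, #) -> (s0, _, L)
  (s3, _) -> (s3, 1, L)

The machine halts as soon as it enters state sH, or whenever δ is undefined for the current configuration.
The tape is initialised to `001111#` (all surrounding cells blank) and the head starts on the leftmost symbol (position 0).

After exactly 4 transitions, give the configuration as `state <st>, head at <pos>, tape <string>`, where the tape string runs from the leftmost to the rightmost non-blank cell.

state s0, head at -2, tape 001111#

state=s0 head=0 tape=__[0]01111#   (s0,0)→(s1,1,L)
state=s1 head=-1 tape=_[_]101111#   (s1,_)→(s2,#,R)
state=s2 head=0 tape=_#[1]01111#   (s2,1)→(s3,0,L)
state=s3 head=-1 tape=_[#]001111#   (s3,#)→(s0,_,L)
state=s0 head=-2 tape=[_]_001111#
After 4 steps: state s0, head at -2, tape 001111#.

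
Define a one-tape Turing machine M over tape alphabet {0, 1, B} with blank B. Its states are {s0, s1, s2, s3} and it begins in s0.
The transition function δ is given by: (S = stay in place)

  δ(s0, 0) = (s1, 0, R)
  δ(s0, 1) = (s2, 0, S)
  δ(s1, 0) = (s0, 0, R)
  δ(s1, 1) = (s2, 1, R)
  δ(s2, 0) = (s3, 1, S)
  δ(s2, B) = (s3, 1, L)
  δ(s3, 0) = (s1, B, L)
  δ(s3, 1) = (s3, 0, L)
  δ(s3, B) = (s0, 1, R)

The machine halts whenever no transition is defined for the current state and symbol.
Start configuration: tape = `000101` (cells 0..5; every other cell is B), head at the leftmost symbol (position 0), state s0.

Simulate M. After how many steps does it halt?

state=s0 head=0 tape=[0]00101   (s0,0)→(s1,0,R)
state=s1 head=1 tape=0[0]0101   (s1,0)→(s0,0,R)
state=s0 head=2 tape=00[0]101   (s0,0)→(s1,0,R)
state=s1 head=3 tape=000[1]01   (s1,1)→(s2,1,R)
state=s2 head=4 tape=0001[0]1   (s2,0)→(s3,1,S)
state=s3 head=4 tape=0001[1]1   (s3,1)→(s3,0,L)
state=s3 head=3 tape=000[1]01   (s3,1)→(s3,0,L)
state=s3 head=2 tape=00[0]001   (s3,0)→(s1,B,L)
state=s1 head=1 tape=0[0]B001   (s1,0)→(s0,0,R)
state=s0 head=2 tape=00[B]001
M halts after 9 transitions.

9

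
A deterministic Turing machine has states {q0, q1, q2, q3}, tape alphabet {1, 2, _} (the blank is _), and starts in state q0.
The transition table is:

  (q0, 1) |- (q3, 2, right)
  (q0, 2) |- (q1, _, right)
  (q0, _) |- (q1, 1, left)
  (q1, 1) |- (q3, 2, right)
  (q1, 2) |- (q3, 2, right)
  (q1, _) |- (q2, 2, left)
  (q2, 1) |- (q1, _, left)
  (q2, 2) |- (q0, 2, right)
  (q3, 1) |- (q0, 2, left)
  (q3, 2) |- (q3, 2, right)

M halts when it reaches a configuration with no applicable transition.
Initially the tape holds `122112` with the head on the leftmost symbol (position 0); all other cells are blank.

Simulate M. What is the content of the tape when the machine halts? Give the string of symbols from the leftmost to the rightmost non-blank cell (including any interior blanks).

22__22

state=q0 head=0 tape=[1]22112_   (q0,1)→(q3,2,right)
state=q3 head=1 tape=2[2]2112_   (q3,2)→(q3,2,right)
state=q3 head=2 tape=22[2]112_   (q3,2)→(q3,2,right)
state=q3 head=3 tape=222[1]12_   (q3,1)→(q0,2,left)
state=q0 head=2 tape=22[2]212_   (q0,2)→(q1,_,right)
state=q1 head=3 tape=22_[2]12_   (q1,2)→(q3,2,right)
state=q3 head=4 tape=22_2[1]2_   (q3,1)→(q0,2,left)
state=q0 head=3 tape=22_[2]22_   (q0,2)→(q1,_,right)
state=q1 head=4 tape=22__[2]2_   (q1,2)→(q3,2,right)
state=q3 head=5 tape=22__2[2]_   (q3,2)→(q3,2,right)
state=q3 head=6 tape=22__22[_]
The non-blank tape span at halt is 22__22.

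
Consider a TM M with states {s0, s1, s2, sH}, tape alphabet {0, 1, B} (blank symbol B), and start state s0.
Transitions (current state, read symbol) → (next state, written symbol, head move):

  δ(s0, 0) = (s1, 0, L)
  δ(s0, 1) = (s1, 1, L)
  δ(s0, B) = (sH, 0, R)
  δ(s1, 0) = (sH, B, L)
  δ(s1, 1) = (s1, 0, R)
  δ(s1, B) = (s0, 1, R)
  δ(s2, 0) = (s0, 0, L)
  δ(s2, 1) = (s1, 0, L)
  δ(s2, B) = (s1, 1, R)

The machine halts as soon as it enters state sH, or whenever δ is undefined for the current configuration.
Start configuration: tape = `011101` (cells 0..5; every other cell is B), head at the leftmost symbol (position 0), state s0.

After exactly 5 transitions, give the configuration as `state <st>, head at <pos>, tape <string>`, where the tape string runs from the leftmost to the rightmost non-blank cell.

s0 | B[0]11101   read 0 → write 0, move L, go to s1
s1 | [B]011101   read B → write 1, move R, go to s0
s0 | 1[0]11101   read 0 → write 0, move L, go to s1
s1 | [1]011101   read 1 → write 0, move R, go to s1
s1 | 0[0]11101   read 0 → write B, move L, go to sH
sH | [0]B11101
After 5 steps: state sH, head at -1, tape 0B11101.

state sH, head at -1, tape 0B11101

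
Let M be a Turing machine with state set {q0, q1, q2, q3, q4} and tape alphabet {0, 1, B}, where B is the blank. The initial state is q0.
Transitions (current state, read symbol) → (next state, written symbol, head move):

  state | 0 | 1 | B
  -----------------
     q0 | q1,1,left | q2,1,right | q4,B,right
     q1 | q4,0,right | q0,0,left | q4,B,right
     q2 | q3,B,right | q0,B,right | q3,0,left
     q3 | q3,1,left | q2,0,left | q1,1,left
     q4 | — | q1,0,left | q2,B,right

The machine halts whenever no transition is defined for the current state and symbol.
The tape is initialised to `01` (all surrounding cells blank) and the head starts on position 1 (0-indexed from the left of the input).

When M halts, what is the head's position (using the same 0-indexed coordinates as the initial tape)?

0

state=q0 head=1 tape=B0[1]B   (q0,1)→(q2,1,right)
state=q2 head=2 tape=B01[B]   (q2,B)→(q3,0,left)
state=q3 head=1 tape=B0[1]0   (q3,1)→(q2,0,left)
state=q2 head=0 tape=B[0]00   (q2,0)→(q3,B,right)
state=q3 head=1 tape=BB[0]0   (q3,0)→(q3,1,left)
state=q3 head=0 tape=B[B]10   (q3,B)→(q1,1,left)
state=q1 head=-1 tape=[B]110   (q1,B)→(q4,B,right)
state=q4 head=0 tape=B[1]10   (q4,1)→(q1,0,left)
state=q1 head=-1 tape=[B]010   (q1,B)→(q4,B,right)
state=q4 head=0 tape=B[0]10
At halt the head is at cell 0.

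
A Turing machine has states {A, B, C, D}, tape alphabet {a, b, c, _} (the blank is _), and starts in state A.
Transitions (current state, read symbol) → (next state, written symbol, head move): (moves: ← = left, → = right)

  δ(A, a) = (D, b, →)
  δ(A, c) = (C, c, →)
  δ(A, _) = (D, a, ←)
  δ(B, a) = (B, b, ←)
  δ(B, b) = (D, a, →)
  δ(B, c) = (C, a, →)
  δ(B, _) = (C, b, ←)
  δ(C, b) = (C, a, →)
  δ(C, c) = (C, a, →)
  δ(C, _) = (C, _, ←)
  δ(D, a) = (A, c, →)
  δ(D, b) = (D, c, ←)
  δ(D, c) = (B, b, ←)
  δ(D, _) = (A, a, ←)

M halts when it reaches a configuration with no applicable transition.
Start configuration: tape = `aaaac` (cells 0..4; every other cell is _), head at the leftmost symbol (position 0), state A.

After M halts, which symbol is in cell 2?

A | [a]aaac_   read a → write b, move →, go to D
D | b[a]aac_   read a → write c, move →, go to A
A | bc[a]ac_   read a → write b, move →, go to D
D | bcb[a]c_   read a → write c, move →, go to A
A | bcbc[c]_   read c → write c, move →, go to C
C | bcbcc[_]   read _ → write _, move ←, go to C
C | bcbc[c]_   read c → write a, move →, go to C
C | bcbca[_]   read _ → write _, move ←, go to C
C | bcbc[a]_
Cell 2 holds b when M halts.

b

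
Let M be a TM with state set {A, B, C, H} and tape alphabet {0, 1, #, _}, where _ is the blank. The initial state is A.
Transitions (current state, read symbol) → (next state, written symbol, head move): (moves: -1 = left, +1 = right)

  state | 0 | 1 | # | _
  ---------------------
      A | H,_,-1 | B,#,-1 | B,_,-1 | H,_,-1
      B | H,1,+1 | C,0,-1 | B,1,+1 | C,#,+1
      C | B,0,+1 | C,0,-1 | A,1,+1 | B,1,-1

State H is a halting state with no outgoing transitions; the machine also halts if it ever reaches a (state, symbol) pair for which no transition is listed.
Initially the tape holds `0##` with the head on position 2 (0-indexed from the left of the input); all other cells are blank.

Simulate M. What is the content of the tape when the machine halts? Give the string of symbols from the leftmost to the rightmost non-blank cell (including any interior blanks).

state=A head=2 tape=0#[#]_   (A,#)→(B,_,-1)
state=B head=1 tape=0[#]__   (B,#)→(B,1,+1)
state=B head=2 tape=01[_]_   (B,_)→(C,#,+1)
state=C head=3 tape=01#[_]   (C,_)→(B,1,-1)
state=B head=2 tape=01[#]1   (B,#)→(B,1,+1)
state=B head=3 tape=011[1]   (B,1)→(C,0,-1)
state=C head=2 tape=01[1]0   (C,1)→(C,0,-1)
state=C head=1 tape=0[1]00   (C,1)→(C,0,-1)
state=C head=0 tape=[0]000   (C,0)→(B,0,+1)
state=B head=1 tape=0[0]00   (B,0)→(H,1,+1)
state=H head=2 tape=01[0]0
The non-blank tape span at halt is 0100.

0100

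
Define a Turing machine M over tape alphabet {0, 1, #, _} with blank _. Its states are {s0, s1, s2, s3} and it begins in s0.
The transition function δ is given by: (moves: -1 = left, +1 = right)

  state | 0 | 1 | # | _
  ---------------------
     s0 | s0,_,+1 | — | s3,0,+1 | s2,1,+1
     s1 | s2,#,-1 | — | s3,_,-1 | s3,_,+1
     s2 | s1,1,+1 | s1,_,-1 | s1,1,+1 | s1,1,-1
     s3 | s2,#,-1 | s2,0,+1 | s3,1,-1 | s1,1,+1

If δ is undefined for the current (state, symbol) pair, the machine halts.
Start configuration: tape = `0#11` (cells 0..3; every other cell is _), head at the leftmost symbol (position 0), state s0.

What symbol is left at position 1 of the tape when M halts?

s0 | _[0]#11   read 0 → write _, move +1, go to s0
s0 | __[#]11   read # → write 0, move +1, go to s3
s3 | __0[1]1   read 1 → write 0, move +1, go to s2
s2 | __00[1]   read 1 → write _, move -1, go to s1
s1 | __0[0]_   read 0 → write #, move -1, go to s2
s2 | __[0]#_   read 0 → write 1, move +1, go to s1
s1 | __1[#]_   read # → write _, move -1, go to s3
s3 | __[1]__   read 1 → write 0, move +1, go to s2
s2 | __0[_]_   read _ → write 1, move -1, go to s1
s1 | __[0]1_   read 0 → write #, move -1, go to s2
s2 | _[_]#1_   read _ → write 1, move -1, go to s1
s1 | [_]1#1_   read _ → write _, move +1, go to s3
s3 | _[1]#1_   read 1 → write 0, move +1, go to s2
s2 | _0[#]1_   read # → write 1, move +1, go to s1
s1 | _01[1]_
Cell 1 holds 1 when M halts.

1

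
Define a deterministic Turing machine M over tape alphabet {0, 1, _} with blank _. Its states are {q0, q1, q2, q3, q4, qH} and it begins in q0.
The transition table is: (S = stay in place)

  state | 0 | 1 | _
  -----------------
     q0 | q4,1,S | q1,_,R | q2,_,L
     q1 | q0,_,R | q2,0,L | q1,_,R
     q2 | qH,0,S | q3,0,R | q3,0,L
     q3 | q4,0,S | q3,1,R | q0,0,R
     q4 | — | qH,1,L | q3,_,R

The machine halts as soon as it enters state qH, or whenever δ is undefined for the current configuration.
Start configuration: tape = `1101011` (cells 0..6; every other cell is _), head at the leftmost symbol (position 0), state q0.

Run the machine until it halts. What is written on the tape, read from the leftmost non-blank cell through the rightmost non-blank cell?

01001011

q0 | _[1]101011   read 1 → write _, move R, go to q1
q1 | __[1]01011   read 1 → write 0, move L, go to q2
q2 | _[_]001011   read _ → write 0, move L, go to q3
q3 | [_]0001011   read _ → write 0, move R, go to q0
q0 | 0[0]001011   read 0 → write 1, move S, go to q4
q4 | 0[1]001011   read 1 → write 1, move L, go to qH
qH | [0]1001011
The non-blank tape span at halt is 01001011.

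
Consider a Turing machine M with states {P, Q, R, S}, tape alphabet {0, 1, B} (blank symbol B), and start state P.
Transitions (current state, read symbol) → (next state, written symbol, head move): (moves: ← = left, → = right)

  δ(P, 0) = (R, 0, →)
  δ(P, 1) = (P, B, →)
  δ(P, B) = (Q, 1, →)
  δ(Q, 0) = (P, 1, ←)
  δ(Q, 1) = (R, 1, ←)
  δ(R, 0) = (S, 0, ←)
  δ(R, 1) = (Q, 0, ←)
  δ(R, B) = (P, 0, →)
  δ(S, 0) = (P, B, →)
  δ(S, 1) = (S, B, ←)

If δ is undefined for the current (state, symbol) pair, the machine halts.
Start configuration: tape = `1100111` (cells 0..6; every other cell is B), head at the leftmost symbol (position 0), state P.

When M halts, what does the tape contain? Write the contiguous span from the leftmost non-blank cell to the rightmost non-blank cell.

01011

P | [1]100111   read 1 → write B, move →, go to P
P | B[1]00111   read 1 → write B, move →, go to P
P | BB[0]0111   read 0 → write 0, move →, go to R
R | BB0[0]111   read 0 → write 0, move ←, go to S
S | BB[0]0111   read 0 → write B, move →, go to P
P | BBB[0]111   read 0 → write 0, move →, go to R
R | BBB0[1]11   read 1 → write 0, move ←, go to Q
Q | BBB[0]011   read 0 → write 1, move ←, go to P
P | BB[B]1011   read B → write 1, move →, go to Q
Q | BB1[1]011   read 1 → write 1, move ←, go to R
R | BB[1]1011   read 1 → write 0, move ←, go to Q
Q | B[B]01011
The non-blank tape span at halt is 01011.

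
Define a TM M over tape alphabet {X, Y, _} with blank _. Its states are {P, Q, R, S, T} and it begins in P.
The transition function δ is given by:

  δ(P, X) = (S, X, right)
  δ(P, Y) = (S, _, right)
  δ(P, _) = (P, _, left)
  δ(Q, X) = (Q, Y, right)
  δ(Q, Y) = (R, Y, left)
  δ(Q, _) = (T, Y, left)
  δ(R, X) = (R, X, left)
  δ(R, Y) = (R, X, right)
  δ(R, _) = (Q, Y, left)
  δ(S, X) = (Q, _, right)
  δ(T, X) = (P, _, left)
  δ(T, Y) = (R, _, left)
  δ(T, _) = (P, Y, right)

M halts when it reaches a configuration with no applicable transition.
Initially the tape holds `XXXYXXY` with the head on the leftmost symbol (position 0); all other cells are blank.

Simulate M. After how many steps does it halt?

21

state=P head=0 tape=___[X]XXYXXY   (P,X)→(S,X,right)
state=S head=1 tape=___X[X]XYXXY   (S,X)→(Q,_,right)
state=Q head=2 tape=___X_[X]YXXY   (Q,X)→(Q,Y,right)
state=Q head=3 tape=___X_Y[Y]XXY   (Q,Y)→(R,Y,left)
state=R head=2 tape=___X_[Y]YXXY   (R,Y)→(R,X,right)
state=R head=3 tape=___X_X[Y]XXY   (R,Y)→(R,X,right)
state=R head=4 tape=___X_XX[X]XY   (R,X)→(R,X,left)
state=R head=3 tape=___X_X[X]XXY   (R,X)→(R,X,left)
state=R head=2 tape=___X_[X]XXXY   (R,X)→(R,X,left)
state=R head=1 tape=___X[_]XXXXY   (R,_)→(Q,Y,left)
state=Q head=0 tape=___[X]YXXXXY   (Q,X)→(Q,Y,right)
state=Q head=1 tape=___Y[Y]XXXXY   (Q,Y)→(R,Y,left)
state=R head=0 tape=___[Y]YXXXXY   (R,Y)→(R,X,right)
state=R head=1 tape=___X[Y]XXXXY   (R,Y)→(R,X,right)
state=R head=2 tape=___XX[X]XXXY   (R,X)→(R,X,left)
state=R head=1 tape=___X[X]XXXXY   (R,X)→(R,X,left)
state=R head=0 tape=___[X]XXXXXY   (R,X)→(R,X,left)
state=R head=-1 tape=__[_]XXXXXXY   (R,_)→(Q,Y,left)
state=Q head=-2 tape=_[_]YXXXXXXY   (Q,_)→(T,Y,left)
state=T head=-3 tape=[_]YYXXXXXXY   (T,_)→(P,Y,right)
state=P head=-2 tape=Y[Y]YXXXXXXY   (P,Y)→(S,_,right)
state=S head=-1 tape=Y_[Y]XXXXXXY
M halts after 21 transitions.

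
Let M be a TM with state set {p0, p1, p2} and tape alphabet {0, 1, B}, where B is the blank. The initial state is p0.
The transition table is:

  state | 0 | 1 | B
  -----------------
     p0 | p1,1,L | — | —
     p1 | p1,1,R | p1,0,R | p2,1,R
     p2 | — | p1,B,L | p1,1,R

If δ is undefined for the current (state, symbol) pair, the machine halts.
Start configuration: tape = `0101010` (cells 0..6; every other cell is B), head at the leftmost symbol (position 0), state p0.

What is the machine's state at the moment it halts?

state=p0 head=0 tape=B[0]101010   (p0,0)→(p1,1,L)
state=p1 head=-1 tape=[B]1101010   (p1,B)→(p2,1,R)
state=p2 head=0 tape=1[1]101010   (p2,1)→(p1,B,L)
state=p1 head=-1 tape=[1]B101010   (p1,1)→(p1,0,R)
state=p1 head=0 tape=0[B]101010   (p1,B)→(p2,1,R)
state=p2 head=1 tape=01[1]01010   (p2,1)→(p1,B,L)
state=p1 head=0 tape=0[1]B01010   (p1,1)→(p1,0,R)
state=p1 head=1 tape=00[B]01010   (p1,B)→(p2,1,R)
state=p2 head=2 tape=001[0]1010
No transition is defined for (p2, 0); M halts in state p2.

p2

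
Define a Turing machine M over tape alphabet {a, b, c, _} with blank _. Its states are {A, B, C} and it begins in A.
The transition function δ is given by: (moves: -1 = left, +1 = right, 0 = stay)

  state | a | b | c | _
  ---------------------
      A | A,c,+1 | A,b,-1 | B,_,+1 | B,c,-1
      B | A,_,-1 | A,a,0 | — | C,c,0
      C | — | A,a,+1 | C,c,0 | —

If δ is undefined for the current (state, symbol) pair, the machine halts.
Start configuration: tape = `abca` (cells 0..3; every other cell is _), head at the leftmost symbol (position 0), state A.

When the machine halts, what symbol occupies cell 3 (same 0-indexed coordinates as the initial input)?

state=A head=0 tape=[a]bca   (A,a)→(A,c,+1)
state=A head=1 tape=c[b]ca   (A,b)→(A,b,-1)
state=A head=0 tape=[c]bca   (A,c)→(B,_,+1)
state=B head=1 tape=_[b]ca   (B,b)→(A,a,0)
state=A head=1 tape=_[a]ca   (A,a)→(A,c,+1)
state=A head=2 tape=_c[c]a   (A,c)→(B,_,+1)
state=B head=3 tape=_c_[a]   (B,a)→(A,_,-1)
state=A head=2 tape=_c[_]_   (A,_)→(B,c,-1)
state=B head=1 tape=_[c]c_
Cell 3 holds _ when M halts.

_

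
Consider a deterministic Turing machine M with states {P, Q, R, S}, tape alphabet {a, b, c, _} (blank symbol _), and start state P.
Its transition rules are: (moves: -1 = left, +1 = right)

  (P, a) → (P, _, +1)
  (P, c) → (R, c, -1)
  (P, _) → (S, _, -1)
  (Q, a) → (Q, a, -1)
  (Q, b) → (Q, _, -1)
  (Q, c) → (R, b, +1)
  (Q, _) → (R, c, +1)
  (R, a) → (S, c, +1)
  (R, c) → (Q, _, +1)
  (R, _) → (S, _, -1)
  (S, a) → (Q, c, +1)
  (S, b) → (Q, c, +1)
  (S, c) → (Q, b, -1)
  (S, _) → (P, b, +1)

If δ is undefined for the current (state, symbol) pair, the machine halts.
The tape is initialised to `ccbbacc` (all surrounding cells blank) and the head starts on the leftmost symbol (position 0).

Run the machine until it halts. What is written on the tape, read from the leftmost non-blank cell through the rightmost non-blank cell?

cc_bbbacc

P | __[c]cbbacc   read c → write c, move -1, go to R
R | _[_]ccbbacc   read _ → write _, move -1, go to S
S | [_]_ccbbacc   read _ → write b, move +1, go to P
P | b[_]ccbbacc   read _ → write _, move -1, go to S
S | [b]_ccbbacc   read b → write c, move +1, go to Q
Q | c[_]ccbbacc   read _ → write c, move +1, go to R
R | cc[c]cbbacc   read c → write _, move +1, go to Q
Q | cc_[c]bbacc   read c → write b, move +1, go to R
R | cc_b[b]bacc
The non-blank tape span at halt is cc_bbbacc.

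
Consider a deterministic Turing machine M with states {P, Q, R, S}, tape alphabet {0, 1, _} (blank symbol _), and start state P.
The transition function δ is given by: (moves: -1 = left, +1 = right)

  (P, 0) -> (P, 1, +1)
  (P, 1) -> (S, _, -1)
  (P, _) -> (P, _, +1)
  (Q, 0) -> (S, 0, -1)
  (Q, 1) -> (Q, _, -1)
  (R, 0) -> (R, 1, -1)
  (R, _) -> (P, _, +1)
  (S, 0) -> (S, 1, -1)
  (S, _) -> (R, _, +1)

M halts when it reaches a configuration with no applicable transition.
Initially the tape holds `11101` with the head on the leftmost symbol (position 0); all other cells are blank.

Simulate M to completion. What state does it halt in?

S

P | _[1]1101   read 1 → write _, move -1, go to S
S | [_]_1101   read _ → write _, move +1, go to R
R | _[_]1101   read _ → write _, move +1, go to P
P | __[1]101   read 1 → write _, move -1, go to S
S | _[_]_101   read _ → write _, move +1, go to R
R | __[_]101   read _ → write _, move +1, go to P
P | ___[1]01   read 1 → write _, move -1, go to S
S | __[_]_01   read _ → write _, move +1, go to R
R | ___[_]01   read _ → write _, move +1, go to P
P | ____[0]1   read 0 → write 1, move +1, go to P
P | ____1[1]   read 1 → write _, move -1, go to S
S | ____[1]_
No transition is defined for (S, 1); M halts in state S.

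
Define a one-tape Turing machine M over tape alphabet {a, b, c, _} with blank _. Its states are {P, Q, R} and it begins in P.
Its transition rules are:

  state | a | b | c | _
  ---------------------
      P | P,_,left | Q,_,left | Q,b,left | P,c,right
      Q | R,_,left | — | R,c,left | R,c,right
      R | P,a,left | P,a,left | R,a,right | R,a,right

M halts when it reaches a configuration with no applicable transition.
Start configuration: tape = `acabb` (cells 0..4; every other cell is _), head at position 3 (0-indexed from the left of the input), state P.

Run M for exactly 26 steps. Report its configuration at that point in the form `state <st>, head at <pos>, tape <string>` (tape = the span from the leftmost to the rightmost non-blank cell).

state R, head at -1, tape acb__a

P | __aca[b]b   read b → write _, move left, go to Q
Q | __ac[a]_b   read a → write _, move left, go to R
R | __a[c]__b   read c → write a, move right, go to R
R | __aa[_]_b   read _ → write a, move right, go to R
R | __aaa[_]b   read _ → write a, move right, go to R
R | __aaaa[b]   read b → write a, move left, go to P
P | __aaa[a]a   read a → write _, move left, go to P
P | __aa[a]_a   read a → write _, move left, go to P
P | __a[a]__a   read a → write _, move left, go to P
P | __[a]___a   read a → write _, move left, go to P
P | _[_]____a   read _ → write c, move right, go to P
P | _c[_]___a   read _ → write c, move right, go to P
P | _cc[_]__a   read _ → write c, move right, go to P
P | _ccc[_]_a   read _ → write c, move right, go to P
P | _cccc[_]a   read _ → write c, move right, go to P
P | _ccccc[a]   read a → write _, move left, go to P
P | _cccc[c]_   read c → write b, move left, go to Q
Q | _ccc[c]b_   read c → write c, move left, go to R
R | _cc[c]cb_   read c → write a, move right, go to R
R | _cca[c]b_   read c → write a, move right, go to R
R | _ccaa[b]_   read b → write a, move left, go to P
P | _cca[a]a_   read a → write _, move left, go to P
P | _cc[a]_a_   read a → write _, move left, go to P
P | _c[c]__a_   read c → write b, move left, go to Q
Q | _[c]b__a_   read c → write c, move left, go to R
R | [_]cb__a_   read _ → write a, move right, go to R
R | a[c]b__a_
After 26 steps: state R, head at -1, tape acb__a.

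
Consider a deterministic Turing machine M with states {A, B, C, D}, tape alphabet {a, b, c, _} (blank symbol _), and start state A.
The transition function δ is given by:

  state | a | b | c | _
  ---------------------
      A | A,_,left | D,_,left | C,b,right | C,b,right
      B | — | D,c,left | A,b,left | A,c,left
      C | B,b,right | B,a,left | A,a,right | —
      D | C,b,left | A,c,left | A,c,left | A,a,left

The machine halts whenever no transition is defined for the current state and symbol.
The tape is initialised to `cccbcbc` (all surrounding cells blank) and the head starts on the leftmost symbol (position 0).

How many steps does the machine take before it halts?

A | _____[c]ccbcbc   read c → write b, move right, go to C
C | _____b[c]cbcbc   read c → write a, move right, go to A
A | _____ba[c]bcbc   read c → write b, move right, go to C
C | _____bab[b]cbc   read b → write a, move left, go to B
B | _____ba[b]acbc   read b → write c, move left, go to D
D | _____b[a]cacbc   read a → write b, move left, go to C
C | _____[b]bcacbc   read b → write a, move left, go to B
B | ____[_]abcacbc   read _ → write c, move left, go to A
A | ___[_]cabcacbc   read _ → write b, move right, go to C
C | ___b[c]abcacbc   read c → write a, move right, go to A
A | ___ba[a]bcacbc   read a → write _, move left, go to A
A | ___b[a]_bcacbc   read a → write _, move left, go to A
A | ___[b]__bcacbc   read b → write _, move left, go to D
D | __[_]___bcacbc   read _ → write a, move left, go to A
A | _[_]a___bcacbc   read _ → write b, move right, go to C
C | _b[a]___bcacbc   read a → write b, move right, go to B
B | _bb[_]__bcacbc   read _ → write c, move left, go to A
A | _b[b]c__bcacbc   read b → write _, move left, go to D
D | _[b]_c__bcacbc   read b → write c, move left, go to A
A | [_]c_c__bcacbc   read _ → write b, move right, go to C
C | b[c]_c__bcacbc   read c → write a, move right, go to A
A | ba[_]c__bcacbc   read _ → write b, move right, go to C
C | bab[c]__bcacbc   read c → write a, move right, go to A
A | baba[_]_bcacbc   read _ → write b, move right, go to C
C | babab[_]bcacbc
M halts after 24 transitions.

24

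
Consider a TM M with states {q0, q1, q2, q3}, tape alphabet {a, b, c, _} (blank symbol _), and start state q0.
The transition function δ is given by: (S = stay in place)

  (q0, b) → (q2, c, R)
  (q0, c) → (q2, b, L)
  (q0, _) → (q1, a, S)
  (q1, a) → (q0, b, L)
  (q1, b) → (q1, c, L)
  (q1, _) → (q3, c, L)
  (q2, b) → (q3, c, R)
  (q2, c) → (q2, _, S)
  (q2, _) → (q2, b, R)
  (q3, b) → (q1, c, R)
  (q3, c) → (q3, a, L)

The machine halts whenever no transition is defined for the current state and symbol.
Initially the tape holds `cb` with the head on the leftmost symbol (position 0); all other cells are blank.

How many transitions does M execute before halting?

q0 | __[c]b_   read c → write b, move L, go to q2
q2 | _[_]bb_   read _ → write b, move R, go to q2
q2 | _b[b]b_   read b → write c, move R, go to q3
q3 | _bc[b]_   read b → write c, move R, go to q1
q1 | _bcc[_]   read _ → write c, move L, go to q3
q3 | _bc[c]c   read c → write a, move L, go to q3
q3 | _b[c]ac   read c → write a, move L, go to q3
q3 | _[b]aac   read b → write c, move R, go to q1
q1 | _c[a]ac   read a → write b, move L, go to q0
q0 | _[c]bac   read c → write b, move L, go to q2
q2 | [_]bbac   read _ → write b, move R, go to q2
q2 | b[b]bac   read b → write c, move R, go to q3
q3 | bc[b]ac   read b → write c, move R, go to q1
q1 | bcc[a]c   read a → write b, move L, go to q0
q0 | bc[c]bc   read c → write b, move L, go to q2
q2 | b[c]bbc   read c → write _, move S, go to q2
q2 | b[_]bbc   read _ → write b, move R, go to q2
q2 | bb[b]bc   read b → write c, move R, go to q3
q3 | bbc[b]c   read b → write c, move R, go to q1
q1 | bbcc[c]
M halts after 19 transitions.

19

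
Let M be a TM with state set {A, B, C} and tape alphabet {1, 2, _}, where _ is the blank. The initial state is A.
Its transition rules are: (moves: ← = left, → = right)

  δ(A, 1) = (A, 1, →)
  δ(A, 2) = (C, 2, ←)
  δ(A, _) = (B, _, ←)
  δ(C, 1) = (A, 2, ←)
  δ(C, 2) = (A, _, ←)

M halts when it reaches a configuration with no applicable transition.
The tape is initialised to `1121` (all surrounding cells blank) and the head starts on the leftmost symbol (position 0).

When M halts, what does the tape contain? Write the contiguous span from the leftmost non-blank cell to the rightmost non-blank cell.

state=A head=0 tape=__[1]121   (A,1)→(A,1,→)
state=A head=1 tape=__1[1]21   (A,1)→(A,1,→)
state=A head=2 tape=__11[2]1   (A,2)→(C,2,←)
state=C head=1 tape=__1[1]21   (C,1)→(A,2,←)
state=A head=0 tape=__[1]221   (A,1)→(A,1,→)
state=A head=1 tape=__1[2]21   (A,2)→(C,2,←)
state=C head=0 tape=__[1]221   (C,1)→(A,2,←)
state=A head=-1 tape=_[_]2221   (A,_)→(B,_,←)
state=B head=-2 tape=[_]_2221
The non-blank tape span at halt is 2221.

2221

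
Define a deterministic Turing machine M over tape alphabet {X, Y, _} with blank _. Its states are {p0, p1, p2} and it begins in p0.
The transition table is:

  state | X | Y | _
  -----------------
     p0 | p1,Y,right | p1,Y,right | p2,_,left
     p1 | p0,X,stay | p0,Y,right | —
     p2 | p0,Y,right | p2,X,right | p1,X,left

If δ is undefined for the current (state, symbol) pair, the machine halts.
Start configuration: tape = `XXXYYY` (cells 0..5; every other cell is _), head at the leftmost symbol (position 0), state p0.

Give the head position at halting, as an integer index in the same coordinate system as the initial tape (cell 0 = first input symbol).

7

state=p0 head=0 tape=[X]XXYYY__   (p0,X)→(p1,Y,right)
state=p1 head=1 tape=Y[X]XYYY__   (p1,X)→(p0,X,stay)
state=p0 head=1 tape=Y[X]XYYY__   (p0,X)→(p1,Y,right)
state=p1 head=2 tape=YY[X]YYY__   (p1,X)→(p0,X,stay)
state=p0 head=2 tape=YY[X]YYY__   (p0,X)→(p1,Y,right)
state=p1 head=3 tape=YYY[Y]YY__   (p1,Y)→(p0,Y,right)
state=p0 head=4 tape=YYYY[Y]Y__   (p0,Y)→(p1,Y,right)
state=p1 head=5 tape=YYYYY[Y]__   (p1,Y)→(p0,Y,right)
state=p0 head=6 tape=YYYYYY[_]_   (p0,_)→(p2,_,left)
state=p2 head=5 tape=YYYYY[Y]__   (p2,Y)→(p2,X,right)
state=p2 head=6 tape=YYYYYX[_]_   (p2,_)→(p1,X,left)
state=p1 head=5 tape=YYYYY[X]X_   (p1,X)→(p0,X,stay)
state=p0 head=5 tape=YYYYY[X]X_   (p0,X)→(p1,Y,right)
state=p1 head=6 tape=YYYYYY[X]_   (p1,X)→(p0,X,stay)
state=p0 head=6 tape=YYYYYY[X]_   (p0,X)→(p1,Y,right)
state=p1 head=7 tape=YYYYYYY[_]
At halt the head is at cell 7.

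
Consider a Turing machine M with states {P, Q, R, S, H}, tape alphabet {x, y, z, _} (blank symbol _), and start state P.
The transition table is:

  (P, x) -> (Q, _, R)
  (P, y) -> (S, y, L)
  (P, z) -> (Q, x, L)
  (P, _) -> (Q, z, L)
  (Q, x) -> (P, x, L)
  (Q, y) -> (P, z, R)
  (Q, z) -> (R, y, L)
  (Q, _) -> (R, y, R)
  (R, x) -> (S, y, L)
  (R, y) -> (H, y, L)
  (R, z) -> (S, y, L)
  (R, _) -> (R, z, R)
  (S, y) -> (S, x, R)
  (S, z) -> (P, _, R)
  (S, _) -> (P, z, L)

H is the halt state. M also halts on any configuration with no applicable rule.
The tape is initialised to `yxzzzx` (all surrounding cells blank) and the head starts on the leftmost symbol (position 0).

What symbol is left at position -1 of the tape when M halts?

state=P head=0 tape=___[y]xzzzx   (P,y)→(S,y,L)
state=S head=-1 tape=__[_]yxzzzx   (S,_)→(P,z,L)
state=P head=-2 tape=_[_]zyxzzzx   (P,_)→(Q,z,L)
state=Q head=-3 tape=[_]zzyxzzzx   (Q,_)→(R,y,R)
state=R head=-2 tape=y[z]zyxzzzx   (R,z)→(S,y,L)
state=S head=-3 tape=[y]yzyxzzzx   (S,y)→(S,x,R)
state=S head=-2 tape=x[y]zyxzzzx   (S,y)→(S,x,R)
state=S head=-1 tape=xx[z]yxzzzx   (S,z)→(P,_,R)
state=P head=0 tape=xx_[y]xzzzx   (P,y)→(S,y,L)
state=S head=-1 tape=xx[_]yxzzzx   (S,_)→(P,z,L)
state=P head=-2 tape=x[x]zyxzzzx   (P,x)→(Q,_,R)
state=Q head=-1 tape=x_[z]yxzzzx   (Q,z)→(R,y,L)
state=R head=-2 tape=x[_]yyxzzzx   (R,_)→(R,z,R)
state=R head=-1 tape=xz[y]yxzzzx   (R,y)→(H,y,L)
state=H head=-2 tape=x[z]yyxzzzx
Cell -1 holds y when M halts.

y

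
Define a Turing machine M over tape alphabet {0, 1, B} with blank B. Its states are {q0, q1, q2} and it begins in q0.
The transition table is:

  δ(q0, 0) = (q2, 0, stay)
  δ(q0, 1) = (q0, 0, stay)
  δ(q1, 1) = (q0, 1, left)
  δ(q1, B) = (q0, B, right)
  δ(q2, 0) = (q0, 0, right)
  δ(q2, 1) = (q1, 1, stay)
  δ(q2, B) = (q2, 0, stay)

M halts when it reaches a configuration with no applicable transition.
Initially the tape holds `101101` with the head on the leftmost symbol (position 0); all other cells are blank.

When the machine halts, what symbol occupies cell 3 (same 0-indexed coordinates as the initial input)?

state=q0 head=0 tape=[1]01101B   (q0,1)→(q0,0,stay)
state=q0 head=0 tape=[0]01101B   (q0,0)→(q2,0,stay)
state=q2 head=0 tape=[0]01101B   (q2,0)→(q0,0,right)
state=q0 head=1 tape=0[0]1101B   (q0,0)→(q2,0,stay)
state=q2 head=1 tape=0[0]1101B   (q2,0)→(q0,0,right)
state=q0 head=2 tape=00[1]101B   (q0,1)→(q0,0,stay)
state=q0 head=2 tape=00[0]101B   (q0,0)→(q2,0,stay)
state=q2 head=2 tape=00[0]101B   (q2,0)→(q0,0,right)
state=q0 head=3 tape=000[1]01B   (q0,1)→(q0,0,stay)
state=q0 head=3 tape=000[0]01B   (q0,0)→(q2,0,stay)
state=q2 head=3 tape=000[0]01B   (q2,0)→(q0,0,right)
state=q0 head=4 tape=0000[0]1B   (q0,0)→(q2,0,stay)
state=q2 head=4 tape=0000[0]1B   (q2,0)→(q0,0,right)
state=q0 head=5 tape=00000[1]B   (q0,1)→(q0,0,stay)
state=q0 head=5 tape=00000[0]B   (q0,0)→(q2,0,stay)
state=q2 head=5 tape=00000[0]B   (q2,0)→(q0,0,right)
state=q0 head=6 tape=000000[B]
Cell 3 holds 0 when M halts.

0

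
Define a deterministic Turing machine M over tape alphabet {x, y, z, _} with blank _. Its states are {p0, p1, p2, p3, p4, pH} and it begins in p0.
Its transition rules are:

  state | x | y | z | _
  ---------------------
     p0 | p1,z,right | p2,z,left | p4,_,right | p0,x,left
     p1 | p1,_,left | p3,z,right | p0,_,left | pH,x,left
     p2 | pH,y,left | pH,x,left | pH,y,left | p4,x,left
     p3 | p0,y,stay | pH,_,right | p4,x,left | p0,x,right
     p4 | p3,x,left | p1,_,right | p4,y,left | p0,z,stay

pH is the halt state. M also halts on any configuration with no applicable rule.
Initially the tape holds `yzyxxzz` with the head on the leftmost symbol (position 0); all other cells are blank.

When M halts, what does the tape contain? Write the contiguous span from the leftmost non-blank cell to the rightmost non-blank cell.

x___yzxzz

p0 | __[y]zyxxzz   read y → write z, move left, go to p2
p2 | _[_]zzyxxzz   read _ → write x, move left, go to p4
p4 | [_]xzzyxxzz   read _ → write z, move stay, go to p0
p0 | [z]xzzyxxzz   read z → write _, move right, go to p4
p4 | _[x]zzyxxzz   read x → write x, move left, go to p3
p3 | [_]xzzyxxzz   read _ → write x, move right, go to p0
p0 | x[x]zzyxxzz   read x → write z, move right, go to p1
p1 | xz[z]zyxxzz   read z → write _, move left, go to p0
p0 | x[z]_zyxxzz   read z → write _, move right, go to p4
p4 | x_[_]zyxxzz   read _ → write z, move stay, go to p0
p0 | x_[z]zyxxzz   read z → write _, move right, go to p4
p4 | x__[z]yxxzz   read z → write y, move left, go to p4
p4 | x_[_]yyxxzz   read _ → write z, move stay, go to p0
p0 | x_[z]yyxxzz   read z → write _, move right, go to p4
p4 | x__[y]yxxzz   read y → write _, move right, go to p1
p1 | x___[y]xxzz   read y → write z, move right, go to p3
p3 | x___z[x]xzz   read x → write y, move stay, go to p0
p0 | x___z[y]xzz   read y → write z, move left, go to p2
p2 | x___[z]zxzz   read z → write y, move left, go to pH
pH | x__[_]yzxzz
The non-blank tape span at halt is x___yzxzz.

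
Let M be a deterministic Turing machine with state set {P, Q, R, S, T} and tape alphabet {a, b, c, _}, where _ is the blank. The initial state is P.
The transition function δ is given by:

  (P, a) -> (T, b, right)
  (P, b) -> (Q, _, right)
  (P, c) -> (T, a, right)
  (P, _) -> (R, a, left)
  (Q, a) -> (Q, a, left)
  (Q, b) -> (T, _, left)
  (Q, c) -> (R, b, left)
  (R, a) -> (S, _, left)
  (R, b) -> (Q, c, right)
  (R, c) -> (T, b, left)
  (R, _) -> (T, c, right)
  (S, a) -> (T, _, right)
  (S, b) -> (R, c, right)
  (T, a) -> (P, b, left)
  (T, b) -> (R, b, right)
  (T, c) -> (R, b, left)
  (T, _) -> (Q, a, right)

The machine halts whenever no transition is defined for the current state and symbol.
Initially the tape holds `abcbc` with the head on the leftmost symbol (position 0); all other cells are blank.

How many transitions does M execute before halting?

P | _[a]bcbc   read a → write b, move right, go to T
T | _b[b]cbc   read b → write b, move right, go to R
R | _bb[c]bc   read c → write b, move left, go to T
T | _b[b]bbc   read b → write b, move right, go to R
R | _bb[b]bc   read b → write c, move right, go to Q
Q | _bbc[b]c   read b → write _, move left, go to T
T | _bb[c]_c   read c → write b, move left, go to R
R | _b[b]b_c   read b → write c, move right, go to Q
Q | _bc[b]_c   read b → write _, move left, go to T
T | _b[c]__c   read c → write b, move left, go to R
R | _[b]b__c   read b → write c, move right, go to Q
Q | _c[b]__c   read b → write _, move left, go to T
T | _[c]___c   read c → write b, move left, go to R
R | [_]b___c   read _ → write c, move right, go to T
T | c[b]___c   read b → write b, move right, go to R
R | cb[_]__c   read _ → write c, move right, go to T
T | cbc[_]_c   read _ → write a, move right, go to Q
Q | cbca[_]c
M halts after 17 transitions.

17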